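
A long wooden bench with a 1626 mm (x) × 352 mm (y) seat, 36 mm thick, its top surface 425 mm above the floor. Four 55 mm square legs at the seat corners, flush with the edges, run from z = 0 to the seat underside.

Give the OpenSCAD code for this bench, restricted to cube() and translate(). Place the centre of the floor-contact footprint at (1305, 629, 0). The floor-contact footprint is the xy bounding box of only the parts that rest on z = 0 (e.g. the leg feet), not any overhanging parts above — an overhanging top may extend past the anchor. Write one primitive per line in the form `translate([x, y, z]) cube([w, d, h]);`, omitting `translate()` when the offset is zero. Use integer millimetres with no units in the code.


// leg_h = 425 − 36 = 389
translate([492, 453, 389]) cube([1626, 352, 36]);
translate([492, 453, 0]) cube([55, 55, 389]);
translate([492, 750, 0]) cube([55, 55, 389]);
translate([2063, 453, 0]) cube([55, 55, 389]);
translate([2063, 750, 0]) cube([55, 55, 389]);


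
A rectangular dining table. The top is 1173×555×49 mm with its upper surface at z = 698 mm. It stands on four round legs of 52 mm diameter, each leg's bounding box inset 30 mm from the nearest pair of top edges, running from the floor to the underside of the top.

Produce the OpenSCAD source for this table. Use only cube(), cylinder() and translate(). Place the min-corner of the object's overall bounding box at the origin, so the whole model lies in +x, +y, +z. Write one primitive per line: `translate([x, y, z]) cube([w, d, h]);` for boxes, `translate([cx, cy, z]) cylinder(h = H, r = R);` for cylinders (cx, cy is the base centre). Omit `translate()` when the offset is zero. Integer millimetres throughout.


// leg_h = 698 - 49 = 649
translate([0, 0, 649]) cube([1173, 555, 49]);
translate([56, 56, 0]) cylinder(h = 649, r = 26);
translate([1117, 56, 0]) cylinder(h = 649, r = 26);
translate([56, 499, 0]) cylinder(h = 649, r = 26);
translate([1117, 499, 0]) cylinder(h = 649, r = 26);


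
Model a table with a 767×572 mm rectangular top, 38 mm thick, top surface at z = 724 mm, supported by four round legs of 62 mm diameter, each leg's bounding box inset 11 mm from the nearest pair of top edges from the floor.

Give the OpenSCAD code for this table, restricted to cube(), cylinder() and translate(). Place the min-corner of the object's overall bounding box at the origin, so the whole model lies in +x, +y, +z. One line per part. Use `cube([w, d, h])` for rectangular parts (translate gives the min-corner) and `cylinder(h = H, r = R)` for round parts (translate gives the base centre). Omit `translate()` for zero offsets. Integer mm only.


translate([0, 0, 686]) cube([767, 572, 38]);
translate([42, 42, 0]) cylinder(h = 686, r = 31);
translate([725, 42, 0]) cylinder(h = 686, r = 31);
translate([42, 530, 0]) cylinder(h = 686, r = 31);
translate([725, 530, 0]) cylinder(h = 686, r = 31);


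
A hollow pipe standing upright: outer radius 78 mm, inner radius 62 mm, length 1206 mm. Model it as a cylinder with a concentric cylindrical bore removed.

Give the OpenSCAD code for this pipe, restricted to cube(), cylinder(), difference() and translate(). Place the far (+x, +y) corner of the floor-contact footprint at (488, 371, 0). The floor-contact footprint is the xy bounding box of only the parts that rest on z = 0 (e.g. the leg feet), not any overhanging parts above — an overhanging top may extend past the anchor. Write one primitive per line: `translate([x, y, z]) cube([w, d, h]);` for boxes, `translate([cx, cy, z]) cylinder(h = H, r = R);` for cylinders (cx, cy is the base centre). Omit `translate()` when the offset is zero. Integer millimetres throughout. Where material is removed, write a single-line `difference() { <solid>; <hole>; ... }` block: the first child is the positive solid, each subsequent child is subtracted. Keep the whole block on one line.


difference() { translate([410, 293, 0]) cylinder(h = 1206, r = 78); translate([410, 293, 0]) cylinder(h = 1206, r = 62); }


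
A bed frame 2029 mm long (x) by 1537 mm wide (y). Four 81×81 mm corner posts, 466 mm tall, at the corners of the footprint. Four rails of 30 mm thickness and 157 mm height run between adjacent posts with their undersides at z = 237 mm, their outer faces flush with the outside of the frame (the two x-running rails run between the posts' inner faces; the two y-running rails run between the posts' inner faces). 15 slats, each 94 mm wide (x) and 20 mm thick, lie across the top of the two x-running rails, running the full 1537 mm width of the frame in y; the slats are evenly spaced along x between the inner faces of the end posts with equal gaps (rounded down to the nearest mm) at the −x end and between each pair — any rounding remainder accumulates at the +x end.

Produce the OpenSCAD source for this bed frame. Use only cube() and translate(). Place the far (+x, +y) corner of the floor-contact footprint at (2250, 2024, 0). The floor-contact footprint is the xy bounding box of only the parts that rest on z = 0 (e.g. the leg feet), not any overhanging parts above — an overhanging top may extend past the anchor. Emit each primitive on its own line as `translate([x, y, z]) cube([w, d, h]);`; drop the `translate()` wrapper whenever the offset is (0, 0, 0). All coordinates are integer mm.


// slat z = rail_z + rail_h = 237 + 157 = 394
// slat gap = ⌊(1867 − 15·94) / 16⌋ = 28
translate([221, 487, 0]) cube([81, 81, 466]);
translate([221, 1943, 0]) cube([81, 81, 466]);
translate([2169, 487, 0]) cube([81, 81, 466]);
translate([2169, 1943, 0]) cube([81, 81, 466]);
translate([302, 487, 237]) cube([1867, 30, 157]);
translate([302, 1994, 237]) cube([1867, 30, 157]);
translate([221, 568, 237]) cube([30, 1375, 157]);
translate([2220, 568, 237]) cube([30, 1375, 157]);
translate([330, 487, 394]) cube([94, 1537, 20]);
translate([452, 487, 394]) cube([94, 1537, 20]);
translate([574, 487, 394]) cube([94, 1537, 20]);
translate([696, 487, 394]) cube([94, 1537, 20]);
translate([818, 487, 394]) cube([94, 1537, 20]);
translate([940, 487, 394]) cube([94, 1537, 20]);
translate([1062, 487, 394]) cube([94, 1537, 20]);
translate([1184, 487, 394]) cube([94, 1537, 20]);
translate([1306, 487, 394]) cube([94, 1537, 20]);
translate([1428, 487, 394]) cube([94, 1537, 20]);
translate([1550, 487, 394]) cube([94, 1537, 20]);
translate([1672, 487, 394]) cube([94, 1537, 20]);
translate([1794, 487, 394]) cube([94, 1537, 20]);
translate([1916, 487, 394]) cube([94, 1537, 20]);
translate([2038, 487, 394]) cube([94, 1537, 20]);


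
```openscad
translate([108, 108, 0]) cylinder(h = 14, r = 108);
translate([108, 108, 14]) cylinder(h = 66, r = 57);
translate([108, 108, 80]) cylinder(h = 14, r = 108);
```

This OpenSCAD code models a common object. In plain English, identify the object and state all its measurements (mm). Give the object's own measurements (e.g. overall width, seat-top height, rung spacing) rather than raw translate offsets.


A spool: two coaxial disc flanges of radius 108 mm and thickness 14 mm, joined by a core cylinder of radius 57 mm and height 66 mm. The lower flange rests on z = 0 and the three cylinders share a vertical axis.


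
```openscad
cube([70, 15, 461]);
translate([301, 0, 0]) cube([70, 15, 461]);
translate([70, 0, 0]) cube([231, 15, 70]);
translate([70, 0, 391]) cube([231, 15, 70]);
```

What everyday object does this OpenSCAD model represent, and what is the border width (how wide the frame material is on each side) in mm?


A picture frame. The border width is 70 mm.

Four thin pieces enclosing a rectangular opening — a picture frame. The two full-height stiles are 461 mm tall; the top rail sits at z = 391 and is 70 mm tall, so the border above the opening is 461 − 391 = 70 mm, matching the stile x-width.


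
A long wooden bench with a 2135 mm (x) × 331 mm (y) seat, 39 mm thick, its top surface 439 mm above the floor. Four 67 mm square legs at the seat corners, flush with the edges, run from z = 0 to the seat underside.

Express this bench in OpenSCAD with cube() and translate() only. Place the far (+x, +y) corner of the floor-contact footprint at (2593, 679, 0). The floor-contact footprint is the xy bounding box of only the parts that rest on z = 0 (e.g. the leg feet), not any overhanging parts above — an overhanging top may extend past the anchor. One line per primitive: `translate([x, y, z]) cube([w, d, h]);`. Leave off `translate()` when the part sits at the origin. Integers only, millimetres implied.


// leg_h = 439 − 39 = 400
translate([458, 348, 400]) cube([2135, 331, 39]);
translate([458, 348, 0]) cube([67, 67, 400]);
translate([458, 612, 0]) cube([67, 67, 400]);
translate([2526, 348, 0]) cube([67, 67, 400]);
translate([2526, 612, 0]) cube([67, 67, 400]);


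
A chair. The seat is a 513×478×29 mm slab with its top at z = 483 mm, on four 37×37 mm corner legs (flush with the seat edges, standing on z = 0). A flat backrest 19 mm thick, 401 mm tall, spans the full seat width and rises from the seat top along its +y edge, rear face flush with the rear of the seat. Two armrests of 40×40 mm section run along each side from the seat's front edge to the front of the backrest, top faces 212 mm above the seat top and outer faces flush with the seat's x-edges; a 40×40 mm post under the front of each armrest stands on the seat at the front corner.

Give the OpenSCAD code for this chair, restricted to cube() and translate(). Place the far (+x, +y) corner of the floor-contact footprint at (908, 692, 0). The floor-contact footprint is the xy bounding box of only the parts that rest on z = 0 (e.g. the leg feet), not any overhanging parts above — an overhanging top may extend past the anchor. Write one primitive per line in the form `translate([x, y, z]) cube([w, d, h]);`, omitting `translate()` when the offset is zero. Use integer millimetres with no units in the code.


translate([395, 214, 454]) cube([513, 478, 29]);
translate([395, 214, 0]) cube([37, 37, 454]);
translate([871, 214, 0]) cube([37, 37, 454]);
translate([395, 655, 0]) cube([37, 37, 454]);
translate([871, 655, 0]) cube([37, 37, 454]);
translate([395, 673, 483]) cube([513, 19, 401]);
translate([395, 214, 655]) cube([40, 459, 40]);
translate([868, 214, 655]) cube([40, 459, 40]);
translate([395, 214, 483]) cube([40, 40, 172]);
translate([868, 214, 483]) cube([40, 40, 172]);


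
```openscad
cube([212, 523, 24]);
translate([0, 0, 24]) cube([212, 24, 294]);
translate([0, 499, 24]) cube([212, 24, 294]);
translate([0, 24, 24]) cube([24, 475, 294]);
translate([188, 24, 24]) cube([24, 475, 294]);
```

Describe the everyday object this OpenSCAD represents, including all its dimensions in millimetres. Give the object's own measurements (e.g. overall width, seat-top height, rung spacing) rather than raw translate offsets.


An open-topped rectangular box: outside dimensions 212×523×318 mm, with a uniform wall and base thickness of 24 mm. The base is a full 212×523 slab on the floor; four walls sit on top of the base. The front and back walls (the −y and +y sides) span the full width; the two side walls fit between them.


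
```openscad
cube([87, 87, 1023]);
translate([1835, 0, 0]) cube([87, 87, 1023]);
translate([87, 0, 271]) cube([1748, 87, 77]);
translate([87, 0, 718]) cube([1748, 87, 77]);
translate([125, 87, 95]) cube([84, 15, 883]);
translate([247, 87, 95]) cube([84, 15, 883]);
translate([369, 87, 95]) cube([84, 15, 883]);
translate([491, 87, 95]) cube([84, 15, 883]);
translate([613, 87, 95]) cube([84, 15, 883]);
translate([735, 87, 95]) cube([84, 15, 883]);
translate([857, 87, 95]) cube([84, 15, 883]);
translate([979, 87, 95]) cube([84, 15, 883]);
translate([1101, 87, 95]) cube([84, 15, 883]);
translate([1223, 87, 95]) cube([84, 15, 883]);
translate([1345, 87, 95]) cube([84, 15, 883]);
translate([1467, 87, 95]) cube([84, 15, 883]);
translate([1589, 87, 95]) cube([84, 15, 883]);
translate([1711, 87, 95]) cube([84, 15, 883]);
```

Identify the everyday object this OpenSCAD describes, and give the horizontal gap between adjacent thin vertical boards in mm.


A fence section. The picket gap is 38 mm.

Two posts, two rails, 14 pickets — a fence section. Span 1748 mm holds 14 pickets of 84 mm with 15 equal gaps: ⌊(1748 − 14·84) / 15⌋ = 38 mm.


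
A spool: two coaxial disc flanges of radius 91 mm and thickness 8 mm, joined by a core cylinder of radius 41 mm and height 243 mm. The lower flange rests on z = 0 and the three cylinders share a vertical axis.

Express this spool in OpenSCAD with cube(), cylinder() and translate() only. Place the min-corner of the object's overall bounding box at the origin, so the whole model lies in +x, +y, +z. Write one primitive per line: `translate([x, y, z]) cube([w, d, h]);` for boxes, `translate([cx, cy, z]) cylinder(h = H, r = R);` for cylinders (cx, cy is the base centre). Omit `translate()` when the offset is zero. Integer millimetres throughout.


translate([91, 91, 0]) cylinder(h = 8, r = 91);
translate([91, 91, 8]) cylinder(h = 243, r = 41);
translate([91, 91, 251]) cylinder(h = 8, r = 91);


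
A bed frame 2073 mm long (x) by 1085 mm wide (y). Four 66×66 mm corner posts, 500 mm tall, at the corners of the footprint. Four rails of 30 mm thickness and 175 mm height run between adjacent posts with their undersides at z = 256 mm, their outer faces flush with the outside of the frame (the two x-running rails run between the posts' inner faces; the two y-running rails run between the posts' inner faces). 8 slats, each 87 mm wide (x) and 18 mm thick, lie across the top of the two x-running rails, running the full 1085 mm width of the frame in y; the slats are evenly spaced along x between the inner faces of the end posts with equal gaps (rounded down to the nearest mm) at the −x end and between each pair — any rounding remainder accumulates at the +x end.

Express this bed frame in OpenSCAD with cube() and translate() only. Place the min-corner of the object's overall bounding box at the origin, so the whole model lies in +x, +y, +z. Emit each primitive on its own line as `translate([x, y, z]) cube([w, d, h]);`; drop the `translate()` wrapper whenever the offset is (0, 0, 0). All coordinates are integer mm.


// slat z = rail_z + rail_h = 256 + 175 = 431
// slat gap = ⌊(1941 − 8·87) / 9⌋ = 138
cube([66, 66, 500]);
translate([0, 1019, 0]) cube([66, 66, 500]);
translate([2007, 0, 0]) cube([66, 66, 500]);
translate([2007, 1019, 0]) cube([66, 66, 500]);
translate([66, 0, 256]) cube([1941, 30, 175]);
translate([66, 1055, 256]) cube([1941, 30, 175]);
translate([0, 66, 256]) cube([30, 953, 175]);
translate([2043, 66, 256]) cube([30, 953, 175]);
translate([204, 0, 431]) cube([87, 1085, 18]);
translate([429, 0, 431]) cube([87, 1085, 18]);
translate([654, 0, 431]) cube([87, 1085, 18]);
translate([879, 0, 431]) cube([87, 1085, 18]);
translate([1104, 0, 431]) cube([87, 1085, 18]);
translate([1329, 0, 431]) cube([87, 1085, 18]);
translate([1554, 0, 431]) cube([87, 1085, 18]);
translate([1779, 0, 431]) cube([87, 1085, 18]);


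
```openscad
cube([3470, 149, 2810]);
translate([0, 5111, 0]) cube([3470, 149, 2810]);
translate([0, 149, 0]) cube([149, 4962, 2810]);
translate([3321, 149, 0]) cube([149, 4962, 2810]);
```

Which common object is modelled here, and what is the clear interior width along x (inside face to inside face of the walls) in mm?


A house (or room) frame. The interior width is 3172 mm.

Four 2810 mm walls enclosing a rectangle with no floor or roof — a room or house frame. Outside width is 3470 mm and wall thickness is 149 mm, so the interior width is 3470 − 2 × 149 = 3172 mm.


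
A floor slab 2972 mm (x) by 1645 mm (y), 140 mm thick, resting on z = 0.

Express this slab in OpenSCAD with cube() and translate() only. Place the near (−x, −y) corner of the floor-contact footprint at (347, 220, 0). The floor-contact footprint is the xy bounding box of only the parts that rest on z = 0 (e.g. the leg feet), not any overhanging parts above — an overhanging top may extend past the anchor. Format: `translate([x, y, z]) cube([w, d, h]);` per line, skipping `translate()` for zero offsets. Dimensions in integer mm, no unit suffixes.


translate([347, 220, 0]) cube([2972, 1645, 140]);


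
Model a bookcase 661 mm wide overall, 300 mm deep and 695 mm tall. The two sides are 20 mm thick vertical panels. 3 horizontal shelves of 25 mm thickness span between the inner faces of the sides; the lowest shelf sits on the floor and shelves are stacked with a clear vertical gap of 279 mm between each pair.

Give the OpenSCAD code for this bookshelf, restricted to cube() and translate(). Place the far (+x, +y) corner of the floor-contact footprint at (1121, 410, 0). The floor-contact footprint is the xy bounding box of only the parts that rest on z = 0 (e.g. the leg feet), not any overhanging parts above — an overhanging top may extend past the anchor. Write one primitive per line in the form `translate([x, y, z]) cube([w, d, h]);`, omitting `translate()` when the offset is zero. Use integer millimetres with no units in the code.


translate([460, 110, 0]) cube([20, 300, 695]);
translate([1101, 110, 0]) cube([20, 300, 695]);
translate([480, 110, 0]) cube([621, 300, 25]);
translate([480, 110, 304]) cube([621, 300, 25]);
translate([480, 110, 608]) cube([621, 300, 25]);


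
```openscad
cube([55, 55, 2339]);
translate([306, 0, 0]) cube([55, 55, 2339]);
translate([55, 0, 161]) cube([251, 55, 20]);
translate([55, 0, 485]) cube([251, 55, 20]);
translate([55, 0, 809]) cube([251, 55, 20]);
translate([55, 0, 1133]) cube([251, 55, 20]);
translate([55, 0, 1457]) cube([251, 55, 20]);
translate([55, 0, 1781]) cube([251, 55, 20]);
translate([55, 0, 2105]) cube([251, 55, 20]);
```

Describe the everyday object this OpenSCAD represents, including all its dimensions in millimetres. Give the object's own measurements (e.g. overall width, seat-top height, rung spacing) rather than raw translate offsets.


A straight ladder. Two 55×55 mm vertical rails, 2339 mm tall, stand 361 mm apart (outside-to-outside) with their front faces coplanar on the −y side. 7 rungs, each 55 mm deep and 20 mm tall, span between the inner faces of the rails, front faces flush with the rails. The lowest rung's underside is at z = 161 mm and rungs are spaced 324 mm apart (underside to underside).


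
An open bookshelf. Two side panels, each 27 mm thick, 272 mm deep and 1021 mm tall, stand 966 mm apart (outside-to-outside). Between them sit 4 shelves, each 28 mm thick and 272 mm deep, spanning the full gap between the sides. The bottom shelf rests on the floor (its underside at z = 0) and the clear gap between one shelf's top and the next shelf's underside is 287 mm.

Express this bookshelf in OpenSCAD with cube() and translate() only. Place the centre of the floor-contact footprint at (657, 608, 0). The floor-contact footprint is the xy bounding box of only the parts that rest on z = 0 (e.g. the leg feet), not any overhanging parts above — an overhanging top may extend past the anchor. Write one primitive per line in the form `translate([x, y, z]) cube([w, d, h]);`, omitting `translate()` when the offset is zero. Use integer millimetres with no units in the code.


translate([174, 472, 0]) cube([27, 272, 1021]);
translate([1113, 472, 0]) cube([27, 272, 1021]);
translate([201, 472, 0]) cube([912, 272, 28]);
translate([201, 472, 315]) cube([912, 272, 28]);
translate([201, 472, 630]) cube([912, 272, 28]);
translate([201, 472, 945]) cube([912, 272, 28]);


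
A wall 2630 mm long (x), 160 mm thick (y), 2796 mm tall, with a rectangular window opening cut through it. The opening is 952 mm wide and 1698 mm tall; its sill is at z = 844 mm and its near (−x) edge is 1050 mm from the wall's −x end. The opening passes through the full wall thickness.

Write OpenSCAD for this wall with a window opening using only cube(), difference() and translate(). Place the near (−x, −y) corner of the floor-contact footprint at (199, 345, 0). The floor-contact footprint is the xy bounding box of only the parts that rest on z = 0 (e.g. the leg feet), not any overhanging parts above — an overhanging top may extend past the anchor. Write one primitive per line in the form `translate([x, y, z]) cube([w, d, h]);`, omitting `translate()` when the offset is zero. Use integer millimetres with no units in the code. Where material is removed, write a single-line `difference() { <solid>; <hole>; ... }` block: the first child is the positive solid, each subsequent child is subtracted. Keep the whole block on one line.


difference() { translate([199, 345, 0]) cube([2630, 160, 2796]); translate([1249, 345, 844]) cube([952, 160, 1698]); }


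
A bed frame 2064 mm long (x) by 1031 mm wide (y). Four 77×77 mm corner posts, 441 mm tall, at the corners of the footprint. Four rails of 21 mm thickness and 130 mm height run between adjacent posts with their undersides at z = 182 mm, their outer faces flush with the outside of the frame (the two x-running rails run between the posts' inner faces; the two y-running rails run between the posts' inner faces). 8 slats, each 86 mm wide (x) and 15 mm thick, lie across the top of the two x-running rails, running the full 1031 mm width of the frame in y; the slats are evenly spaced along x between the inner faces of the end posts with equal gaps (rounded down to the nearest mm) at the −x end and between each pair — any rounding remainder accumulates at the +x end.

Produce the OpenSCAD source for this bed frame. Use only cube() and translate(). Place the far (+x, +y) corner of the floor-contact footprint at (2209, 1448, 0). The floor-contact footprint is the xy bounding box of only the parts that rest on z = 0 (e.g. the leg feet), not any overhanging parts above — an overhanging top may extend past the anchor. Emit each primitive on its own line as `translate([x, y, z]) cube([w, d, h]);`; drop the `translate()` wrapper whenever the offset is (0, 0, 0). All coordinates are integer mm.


// slat z = rail_z + rail_h = 182 + 130 = 312
// slat gap = ⌊(1910 − 8·86) / 9⌋ = 135
translate([145, 417, 0]) cube([77, 77, 441]);
translate([145, 1371, 0]) cube([77, 77, 441]);
translate([2132, 417, 0]) cube([77, 77, 441]);
translate([2132, 1371, 0]) cube([77, 77, 441]);
translate([222, 417, 182]) cube([1910, 21, 130]);
translate([222, 1427, 182]) cube([1910, 21, 130]);
translate([145, 494, 182]) cube([21, 877, 130]);
translate([2188, 494, 182]) cube([21, 877, 130]);
translate([357, 417, 312]) cube([86, 1031, 15]);
translate([578, 417, 312]) cube([86, 1031, 15]);
translate([799, 417, 312]) cube([86, 1031, 15]);
translate([1020, 417, 312]) cube([86, 1031, 15]);
translate([1241, 417, 312]) cube([86, 1031, 15]);
translate([1462, 417, 312]) cube([86, 1031, 15]);
translate([1683, 417, 312]) cube([86, 1031, 15]);
translate([1904, 417, 312]) cube([86, 1031, 15]);


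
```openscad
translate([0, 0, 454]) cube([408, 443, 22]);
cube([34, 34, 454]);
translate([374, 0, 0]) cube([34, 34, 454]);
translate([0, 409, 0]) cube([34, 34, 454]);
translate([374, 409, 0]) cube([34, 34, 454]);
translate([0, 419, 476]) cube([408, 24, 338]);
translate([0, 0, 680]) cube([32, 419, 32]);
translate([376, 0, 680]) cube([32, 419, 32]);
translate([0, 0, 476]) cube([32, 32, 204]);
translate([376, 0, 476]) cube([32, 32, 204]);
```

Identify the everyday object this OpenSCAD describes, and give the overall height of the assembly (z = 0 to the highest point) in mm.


A chair. The overall height is 814 mm.

A slab on four corner posts with a tall panel at the back — a chair. The seat slab sits at z = 454 with thickness 22, and the 338 mm backrest starts at the seat top, so the overall height is 454 + 22 + 338 = 814 mm.


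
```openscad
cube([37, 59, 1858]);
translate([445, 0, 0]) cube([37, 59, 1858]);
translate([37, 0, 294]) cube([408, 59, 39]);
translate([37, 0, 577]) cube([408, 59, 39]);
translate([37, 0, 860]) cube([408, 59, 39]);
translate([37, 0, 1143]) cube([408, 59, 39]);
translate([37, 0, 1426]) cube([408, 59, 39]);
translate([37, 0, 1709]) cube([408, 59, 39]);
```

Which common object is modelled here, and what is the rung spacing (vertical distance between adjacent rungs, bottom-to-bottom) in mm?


A ladder. The rung spacing is 283 mm.

Two tall 37×59 posts with 6 short bars between them — a ladder. Adjacent rungs sit at z = 294 and z = 577, so the spacing is 577 − 294 = 283 mm.


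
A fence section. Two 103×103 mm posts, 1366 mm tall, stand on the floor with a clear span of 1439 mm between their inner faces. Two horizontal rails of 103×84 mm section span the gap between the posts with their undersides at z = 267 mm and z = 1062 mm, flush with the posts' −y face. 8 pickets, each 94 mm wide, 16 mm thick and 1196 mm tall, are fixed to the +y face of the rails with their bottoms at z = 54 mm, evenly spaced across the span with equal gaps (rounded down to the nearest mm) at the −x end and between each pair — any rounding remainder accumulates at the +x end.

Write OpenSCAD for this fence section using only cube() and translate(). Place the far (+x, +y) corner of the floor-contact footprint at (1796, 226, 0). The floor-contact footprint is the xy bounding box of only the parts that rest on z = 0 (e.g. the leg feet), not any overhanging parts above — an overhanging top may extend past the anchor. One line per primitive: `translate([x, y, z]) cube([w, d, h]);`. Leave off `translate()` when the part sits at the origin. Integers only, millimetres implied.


translate([151, 123, 0]) cube([103, 103, 1366]);
translate([1693, 123, 0]) cube([103, 103, 1366]);
translate([254, 123, 267]) cube([1439, 103, 84]);
translate([254, 123, 1062]) cube([1439, 103, 84]);
translate([330, 226, 54]) cube([94, 16, 1196]);
translate([500, 226, 54]) cube([94, 16, 1196]);
translate([670, 226, 54]) cube([94, 16, 1196]);
translate([840, 226, 54]) cube([94, 16, 1196]);
translate([1010, 226, 54]) cube([94, 16, 1196]);
translate([1180, 226, 54]) cube([94, 16, 1196]);
translate([1350, 226, 54]) cube([94, 16, 1196]);
translate([1520, 226, 54]) cube([94, 16, 1196]);


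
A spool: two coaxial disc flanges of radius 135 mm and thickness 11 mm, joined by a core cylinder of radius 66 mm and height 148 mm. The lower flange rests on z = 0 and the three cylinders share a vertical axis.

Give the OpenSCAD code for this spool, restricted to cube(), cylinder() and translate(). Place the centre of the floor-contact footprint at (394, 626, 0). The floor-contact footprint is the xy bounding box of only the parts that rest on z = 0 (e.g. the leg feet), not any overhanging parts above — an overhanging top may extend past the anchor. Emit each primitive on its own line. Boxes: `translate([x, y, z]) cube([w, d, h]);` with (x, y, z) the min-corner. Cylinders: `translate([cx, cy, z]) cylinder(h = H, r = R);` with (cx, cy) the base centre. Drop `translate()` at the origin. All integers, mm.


translate([394, 626, 0]) cylinder(h = 11, r = 135);
translate([394, 626, 11]) cylinder(h = 148, r = 66);
translate([394, 626, 159]) cylinder(h = 11, r = 135);


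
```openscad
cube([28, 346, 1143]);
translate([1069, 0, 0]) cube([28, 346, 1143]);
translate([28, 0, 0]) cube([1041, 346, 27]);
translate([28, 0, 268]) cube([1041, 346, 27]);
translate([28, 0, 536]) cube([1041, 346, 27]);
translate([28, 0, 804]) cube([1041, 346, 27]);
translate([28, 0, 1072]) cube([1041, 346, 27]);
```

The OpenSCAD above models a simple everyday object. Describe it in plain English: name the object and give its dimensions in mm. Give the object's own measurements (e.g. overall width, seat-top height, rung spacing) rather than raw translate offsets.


An open bookshelf. Two side panels, each 28 mm thick, 346 mm deep and 1143 mm tall, stand 1097 mm apart (outside-to-outside). Between them sit 5 shelves, each 27 mm thick and 346 mm deep, spanning the full gap between the sides. The bottom shelf rests on the floor (its underside at z = 0) and the clear gap between one shelf's top and the next shelf's underside is 241 mm.


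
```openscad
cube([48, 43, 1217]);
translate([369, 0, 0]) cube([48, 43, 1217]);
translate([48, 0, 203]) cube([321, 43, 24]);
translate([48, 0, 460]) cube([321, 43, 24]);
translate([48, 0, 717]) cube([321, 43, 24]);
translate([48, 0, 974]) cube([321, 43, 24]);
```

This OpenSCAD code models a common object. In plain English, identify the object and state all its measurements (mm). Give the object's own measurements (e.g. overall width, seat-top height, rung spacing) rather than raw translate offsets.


A straight ladder. Two 48×43 mm vertical rails, 1217 mm tall, stand 417 mm apart (outside-to-outside) with their front faces coplanar on the −y side. 4 rungs, each 43 mm deep and 24 mm tall, span between the inner faces of the rails, front faces flush with the rails. The lowest rung's underside is at z = 203 mm and rungs are spaced 257 mm apart (underside to underside).


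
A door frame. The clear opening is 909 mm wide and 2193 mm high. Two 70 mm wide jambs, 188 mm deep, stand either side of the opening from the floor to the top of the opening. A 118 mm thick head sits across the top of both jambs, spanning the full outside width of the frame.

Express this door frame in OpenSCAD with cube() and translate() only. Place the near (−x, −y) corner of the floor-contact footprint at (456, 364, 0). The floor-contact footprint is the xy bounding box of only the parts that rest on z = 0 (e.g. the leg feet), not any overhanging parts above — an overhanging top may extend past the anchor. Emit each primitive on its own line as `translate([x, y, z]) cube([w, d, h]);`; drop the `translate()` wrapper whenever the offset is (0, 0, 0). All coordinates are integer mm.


translate([456, 364, 0]) cube([70, 188, 2193]);
translate([1435, 364, 0]) cube([70, 188, 2193]);
translate([456, 364, 2193]) cube([1049, 188, 118]);


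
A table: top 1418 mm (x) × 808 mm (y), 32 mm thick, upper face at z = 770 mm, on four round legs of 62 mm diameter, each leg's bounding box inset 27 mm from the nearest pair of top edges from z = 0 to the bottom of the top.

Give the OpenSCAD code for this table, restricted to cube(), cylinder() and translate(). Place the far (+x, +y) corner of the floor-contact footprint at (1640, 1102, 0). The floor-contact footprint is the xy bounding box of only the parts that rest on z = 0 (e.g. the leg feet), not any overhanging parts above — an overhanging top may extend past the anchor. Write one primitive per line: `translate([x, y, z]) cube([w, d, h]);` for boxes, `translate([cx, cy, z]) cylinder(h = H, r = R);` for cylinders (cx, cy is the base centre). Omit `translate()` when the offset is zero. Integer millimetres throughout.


translate([249, 321, 738]) cube([1418, 808, 32]);
translate([307, 379, 0]) cylinder(h = 738, r = 31);
translate([1609, 379, 0]) cylinder(h = 738, r = 31);
translate([307, 1071, 0]) cylinder(h = 738, r = 31);
translate([1609, 1071, 0]) cylinder(h = 738, r = 31);


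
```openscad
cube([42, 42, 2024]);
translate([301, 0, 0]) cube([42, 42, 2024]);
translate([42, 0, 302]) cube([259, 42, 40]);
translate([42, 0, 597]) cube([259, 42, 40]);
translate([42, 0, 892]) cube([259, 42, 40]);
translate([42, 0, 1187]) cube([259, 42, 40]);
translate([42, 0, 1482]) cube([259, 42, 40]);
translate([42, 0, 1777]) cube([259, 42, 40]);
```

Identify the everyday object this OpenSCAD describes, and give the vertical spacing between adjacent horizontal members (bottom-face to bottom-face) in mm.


A ladder. The rung spacing is 295 mm.

Two tall 42×42 posts with 6 short bars between them — a ladder. Adjacent rungs sit at z = 302 and z = 597, so the spacing is 597 − 302 = 295 mm.


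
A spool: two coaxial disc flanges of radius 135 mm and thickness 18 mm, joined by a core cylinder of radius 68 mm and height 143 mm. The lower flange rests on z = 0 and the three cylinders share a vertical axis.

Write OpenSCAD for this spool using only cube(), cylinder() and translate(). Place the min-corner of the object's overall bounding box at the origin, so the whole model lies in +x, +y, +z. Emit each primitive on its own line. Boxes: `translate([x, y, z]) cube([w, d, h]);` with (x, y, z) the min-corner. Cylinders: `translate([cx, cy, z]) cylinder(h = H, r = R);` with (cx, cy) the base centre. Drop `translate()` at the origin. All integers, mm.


translate([135, 135, 0]) cylinder(h = 18, r = 135);
translate([135, 135, 18]) cylinder(h = 143, r = 68);
translate([135, 135, 161]) cylinder(h = 18, r = 135);


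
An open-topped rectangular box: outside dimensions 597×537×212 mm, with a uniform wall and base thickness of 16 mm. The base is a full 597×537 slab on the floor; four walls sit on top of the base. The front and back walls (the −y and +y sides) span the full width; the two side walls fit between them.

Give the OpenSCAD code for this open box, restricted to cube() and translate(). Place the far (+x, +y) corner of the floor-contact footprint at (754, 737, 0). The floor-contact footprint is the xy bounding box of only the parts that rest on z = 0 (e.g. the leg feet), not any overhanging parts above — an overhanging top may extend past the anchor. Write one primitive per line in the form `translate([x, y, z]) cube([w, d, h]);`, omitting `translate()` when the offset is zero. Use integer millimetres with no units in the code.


translate([157, 200, 0]) cube([597, 537, 16]);
translate([157, 200, 16]) cube([597, 16, 196]);
translate([157, 721, 16]) cube([597, 16, 196]);
translate([157, 216, 16]) cube([16, 505, 196]);
translate([738, 216, 16]) cube([16, 505, 196]);


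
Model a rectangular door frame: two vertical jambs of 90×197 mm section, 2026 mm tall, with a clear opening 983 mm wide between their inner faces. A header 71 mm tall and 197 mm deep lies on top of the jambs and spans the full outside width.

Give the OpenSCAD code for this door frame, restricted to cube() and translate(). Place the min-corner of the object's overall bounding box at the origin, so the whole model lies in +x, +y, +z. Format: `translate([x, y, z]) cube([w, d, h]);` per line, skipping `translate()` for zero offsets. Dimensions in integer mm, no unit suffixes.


cube([90, 197, 2026]);
translate([1073, 0, 0]) cube([90, 197, 2026]);
translate([0, 0, 2026]) cube([1163, 197, 71]);


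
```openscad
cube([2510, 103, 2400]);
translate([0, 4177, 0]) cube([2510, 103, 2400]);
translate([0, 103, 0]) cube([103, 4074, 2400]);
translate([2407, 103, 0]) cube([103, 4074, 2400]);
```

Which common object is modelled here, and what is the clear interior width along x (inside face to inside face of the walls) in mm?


A house (or room) frame. The interior width is 2304 mm.

Four 2400 mm walls enclosing a rectangle with no floor or roof — a room or house frame. Outside width is 2510 mm and wall thickness is 103 mm, so the interior width is 2510 − 2 × 103 = 2304 mm.


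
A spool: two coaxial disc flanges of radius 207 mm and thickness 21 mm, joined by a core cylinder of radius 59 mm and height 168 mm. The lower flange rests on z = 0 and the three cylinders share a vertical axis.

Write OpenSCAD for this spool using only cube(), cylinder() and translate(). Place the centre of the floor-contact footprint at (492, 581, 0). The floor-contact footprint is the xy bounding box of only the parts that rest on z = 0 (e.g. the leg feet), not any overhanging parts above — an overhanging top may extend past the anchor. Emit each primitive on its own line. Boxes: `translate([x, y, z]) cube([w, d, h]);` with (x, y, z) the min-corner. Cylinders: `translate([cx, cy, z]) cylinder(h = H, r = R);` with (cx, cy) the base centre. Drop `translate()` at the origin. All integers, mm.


translate([492, 581, 0]) cylinder(h = 21, r = 207);
translate([492, 581, 21]) cylinder(h = 168, r = 59);
translate([492, 581, 189]) cylinder(h = 21, r = 207);


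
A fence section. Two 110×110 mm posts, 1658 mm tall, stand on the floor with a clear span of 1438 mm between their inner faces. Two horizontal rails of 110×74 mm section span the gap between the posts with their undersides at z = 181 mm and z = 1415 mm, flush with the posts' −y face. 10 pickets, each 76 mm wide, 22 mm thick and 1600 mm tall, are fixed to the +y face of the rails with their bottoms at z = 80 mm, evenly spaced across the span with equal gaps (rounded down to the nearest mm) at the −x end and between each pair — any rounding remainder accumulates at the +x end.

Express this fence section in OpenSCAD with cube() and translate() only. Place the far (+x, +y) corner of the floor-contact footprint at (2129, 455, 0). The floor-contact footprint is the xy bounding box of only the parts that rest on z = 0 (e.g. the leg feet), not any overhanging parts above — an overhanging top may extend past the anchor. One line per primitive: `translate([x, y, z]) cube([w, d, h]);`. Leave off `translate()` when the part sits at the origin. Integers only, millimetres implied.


translate([471, 345, 0]) cube([110, 110, 1658]);
translate([2019, 345, 0]) cube([110, 110, 1658]);
translate([581, 345, 181]) cube([1438, 110, 74]);
translate([581, 345, 1415]) cube([1438, 110, 74]);
translate([642, 455, 80]) cube([76, 22, 1600]);
translate([779, 455, 80]) cube([76, 22, 1600]);
translate([916, 455, 80]) cube([76, 22, 1600]);
translate([1053, 455, 80]) cube([76, 22, 1600]);
translate([1190, 455, 80]) cube([76, 22, 1600]);
translate([1327, 455, 80]) cube([76, 22, 1600]);
translate([1464, 455, 80]) cube([76, 22, 1600]);
translate([1601, 455, 80]) cube([76, 22, 1600]);
translate([1738, 455, 80]) cube([76, 22, 1600]);
translate([1875, 455, 80]) cube([76, 22, 1600]);


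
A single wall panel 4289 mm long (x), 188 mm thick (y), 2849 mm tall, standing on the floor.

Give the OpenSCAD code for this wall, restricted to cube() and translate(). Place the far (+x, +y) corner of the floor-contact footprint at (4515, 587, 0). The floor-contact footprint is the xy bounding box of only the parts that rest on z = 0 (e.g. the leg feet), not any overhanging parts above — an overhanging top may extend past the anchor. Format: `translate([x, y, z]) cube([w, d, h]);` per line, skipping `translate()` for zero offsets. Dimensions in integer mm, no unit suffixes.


translate([226, 399, 0]) cube([4289, 188, 2849]);


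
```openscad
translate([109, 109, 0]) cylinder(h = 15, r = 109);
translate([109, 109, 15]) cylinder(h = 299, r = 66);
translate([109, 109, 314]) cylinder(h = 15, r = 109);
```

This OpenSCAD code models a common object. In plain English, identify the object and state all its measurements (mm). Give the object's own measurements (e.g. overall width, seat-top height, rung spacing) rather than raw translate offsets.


A spool: two coaxial disc flanges of radius 109 mm and thickness 15 mm, joined by a core cylinder of radius 66 mm and height 299 mm. The lower flange rests on z = 0 and the three cylinders share a vertical axis.


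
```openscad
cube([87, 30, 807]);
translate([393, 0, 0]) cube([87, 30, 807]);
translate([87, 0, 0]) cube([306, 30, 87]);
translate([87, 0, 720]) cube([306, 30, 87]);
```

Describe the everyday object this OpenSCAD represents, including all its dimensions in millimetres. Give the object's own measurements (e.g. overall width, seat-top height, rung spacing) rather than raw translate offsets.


A rectangular picture frame lying in the x–z plane (depth along y). The opening is 306 mm wide (x) by 633 mm tall (z), surrounded by a border 87 mm wide on all four sides. The frame is 30 mm deep and is made of two full-height vertical stiles with two horizontal rails fitted between them.


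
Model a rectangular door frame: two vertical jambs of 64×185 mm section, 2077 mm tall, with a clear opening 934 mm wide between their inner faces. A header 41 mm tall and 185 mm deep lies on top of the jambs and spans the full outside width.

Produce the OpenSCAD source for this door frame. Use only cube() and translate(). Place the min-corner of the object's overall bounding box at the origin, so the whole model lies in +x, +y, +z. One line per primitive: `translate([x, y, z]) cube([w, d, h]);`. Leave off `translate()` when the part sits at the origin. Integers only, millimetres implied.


cube([64, 185, 2077]);
translate([998, 0, 0]) cube([64, 185, 2077]);
translate([0, 0, 2077]) cube([1062, 185, 41]);


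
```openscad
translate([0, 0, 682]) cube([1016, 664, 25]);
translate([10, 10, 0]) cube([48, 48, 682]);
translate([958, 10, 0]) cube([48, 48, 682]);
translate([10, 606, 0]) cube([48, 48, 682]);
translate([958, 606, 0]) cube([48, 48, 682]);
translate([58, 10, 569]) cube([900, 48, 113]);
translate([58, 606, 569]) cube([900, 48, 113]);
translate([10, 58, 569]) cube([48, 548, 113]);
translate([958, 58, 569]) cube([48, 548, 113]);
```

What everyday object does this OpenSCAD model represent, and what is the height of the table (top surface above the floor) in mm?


A table. The table height is 707 mm.

A 1016×664×25 slab sits at z = 682 on four 48 mm square posts — a table. The top surface is at 682 + 25 = 707 mm.
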